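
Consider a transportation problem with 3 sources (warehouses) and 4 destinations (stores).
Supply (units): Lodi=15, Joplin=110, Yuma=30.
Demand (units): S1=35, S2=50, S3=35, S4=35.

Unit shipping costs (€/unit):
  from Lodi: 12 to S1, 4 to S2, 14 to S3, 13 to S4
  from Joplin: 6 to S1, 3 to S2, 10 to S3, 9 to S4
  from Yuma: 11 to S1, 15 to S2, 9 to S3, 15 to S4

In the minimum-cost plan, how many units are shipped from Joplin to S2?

The minimum-cost plan:
  Lodi to S2: 15 units
  Joplin to S1: 35 units
  Joplin to S2: 35 units
  Joplin to S3: 5 units
  Joplin to S4: 35 units
  Yuma to S3: 30 units
Total cost = €1010.
So Joplin→S2 carries 35 units.

35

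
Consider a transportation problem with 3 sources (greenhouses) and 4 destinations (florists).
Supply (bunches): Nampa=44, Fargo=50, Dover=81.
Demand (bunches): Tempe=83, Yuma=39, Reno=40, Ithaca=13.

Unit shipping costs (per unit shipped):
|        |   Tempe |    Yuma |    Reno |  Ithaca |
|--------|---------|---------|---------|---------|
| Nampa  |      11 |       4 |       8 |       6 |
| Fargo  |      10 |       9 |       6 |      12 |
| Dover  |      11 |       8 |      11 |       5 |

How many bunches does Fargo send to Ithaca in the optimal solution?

0

The minimum-cost plan:
  Nampa to Tempe: 5 × 11 = 55
  Nampa to Yuma: 39 × 4 = 156
  Fargo to Tempe: 10 × 10 = 100
  Fargo to Reno: 40 × 6 = 240
  Dover to Tempe: 68 × 11 = 748
  Dover to Ithaca: 13 × 5 = 65
Total cost = 1364.
The route Fargo→Ithaca is not used.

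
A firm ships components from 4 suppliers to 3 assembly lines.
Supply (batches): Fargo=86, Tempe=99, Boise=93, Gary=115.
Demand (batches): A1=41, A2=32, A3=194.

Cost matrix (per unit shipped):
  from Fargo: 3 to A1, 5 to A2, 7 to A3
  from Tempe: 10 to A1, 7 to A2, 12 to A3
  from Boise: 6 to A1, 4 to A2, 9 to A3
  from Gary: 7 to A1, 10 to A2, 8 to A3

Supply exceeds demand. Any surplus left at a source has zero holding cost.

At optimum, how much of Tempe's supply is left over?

99

An optimal plan:
  Fargo→A1: 41 × 3 = 123
  Fargo→A3: 45 × 7 = 315
  Boise→A2: 32 × 4 = 128
  Boise→A3: 34 × 9 = 306
  Gary→A3: 115 × 8 = 920
Total cost = 1792.
Tempe ships 0 of its 99, leaving 99.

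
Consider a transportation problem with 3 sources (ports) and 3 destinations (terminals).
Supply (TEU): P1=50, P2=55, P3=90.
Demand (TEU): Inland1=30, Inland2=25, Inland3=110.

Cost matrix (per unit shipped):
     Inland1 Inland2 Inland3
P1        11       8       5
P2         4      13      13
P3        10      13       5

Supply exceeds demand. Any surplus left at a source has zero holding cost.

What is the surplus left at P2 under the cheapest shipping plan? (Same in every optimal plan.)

Minimum-cost shipments:
  P1–Inland2: 25 TEU
  P1–Inland3: 20 TEU
  P2–Inland1: 30 TEU
  P3–Inland3: 90 TEU
Total cost = 870.
P2 ships 30 of its 55, leaving 25.

25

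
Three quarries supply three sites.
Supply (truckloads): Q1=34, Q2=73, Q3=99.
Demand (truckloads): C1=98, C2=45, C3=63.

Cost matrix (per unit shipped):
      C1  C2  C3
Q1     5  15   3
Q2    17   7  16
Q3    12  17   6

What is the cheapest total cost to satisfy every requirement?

1771

One minimum-cost allocation:
  Q1→C1: 34 truckloads
  Q2→C1: 28 truckloads
  Q2→C2: 45 truckloads
  Q3→C1: 36 truckloads
  Q3→C3: 63 truckloads
Total cost = 1771.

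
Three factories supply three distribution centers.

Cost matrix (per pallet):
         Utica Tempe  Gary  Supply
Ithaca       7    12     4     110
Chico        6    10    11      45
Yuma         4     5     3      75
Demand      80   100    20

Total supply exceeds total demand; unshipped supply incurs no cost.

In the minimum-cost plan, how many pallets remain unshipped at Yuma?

An optimal plan:
  Ithaca to Utica: 60 × 7 = 420
  Ithaca to Gary: 20 × 4 = 80
  Chico to Utica: 20 × 6 = 120
  Chico to Tempe: 25 × 10 = 250
  Yuma to Tempe: 75 × 5 = 375
Total cost = 1245.
Yuma ships 75 of its 75, leaving 0.

0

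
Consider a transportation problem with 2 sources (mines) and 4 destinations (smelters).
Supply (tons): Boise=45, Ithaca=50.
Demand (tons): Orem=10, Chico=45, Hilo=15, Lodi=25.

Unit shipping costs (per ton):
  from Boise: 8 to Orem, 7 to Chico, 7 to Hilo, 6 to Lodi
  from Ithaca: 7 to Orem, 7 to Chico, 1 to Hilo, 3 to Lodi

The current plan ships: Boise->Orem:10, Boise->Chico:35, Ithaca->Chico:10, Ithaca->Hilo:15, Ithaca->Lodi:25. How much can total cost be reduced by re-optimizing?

Current plan cost = 10·8 + 35·7 + 10·7 + 15·1 + 25·3 = 485.
Optimal plan:
  Boise->Chico: 45 × 7 = 315
  Ithaca->Orem: 10 × 7 = 70
  Ithaca->Hilo: 15 × 1 = 15
  Ithaca->Lodi: 25 × 3 = 75
Optimal cost = 475.
Saving = 485 − 475 = 10.

10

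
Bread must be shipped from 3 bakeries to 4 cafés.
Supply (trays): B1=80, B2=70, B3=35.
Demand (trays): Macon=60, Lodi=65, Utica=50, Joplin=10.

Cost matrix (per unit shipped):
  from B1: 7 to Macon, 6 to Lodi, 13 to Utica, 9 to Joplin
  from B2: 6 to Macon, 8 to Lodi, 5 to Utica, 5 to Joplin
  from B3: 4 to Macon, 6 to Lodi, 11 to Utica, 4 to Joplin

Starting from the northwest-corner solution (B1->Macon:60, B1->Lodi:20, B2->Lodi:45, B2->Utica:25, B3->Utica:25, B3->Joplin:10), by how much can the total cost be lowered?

345

Current plan cost = 60·7 + 20·6 + 45·8 + 25·5 + 25·11 + 10·4 = 1340.
Optimal plan:
  B1 to Macon: 15 × 7 = 105
  B1 to Lodi: 65 × 6 = 390
  B2 to Macon: 10 × 6 = 60
  B2 to Utica: 50 × 5 = 250
  B2 to Joplin: 10 × 5 = 50
  B3 to Macon: 35 × 4 = 140
Optimal cost = 995.
Saving = 1340 − 995 = 345.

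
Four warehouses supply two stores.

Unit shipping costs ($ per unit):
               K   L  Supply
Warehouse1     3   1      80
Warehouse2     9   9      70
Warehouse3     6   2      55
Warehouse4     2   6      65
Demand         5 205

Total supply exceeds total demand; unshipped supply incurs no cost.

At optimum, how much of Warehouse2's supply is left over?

60

Minimum-cost shipments:
  Warehouse1→L: 80 × $1 = $80
  Warehouse2→L: 10 × $9 = $90
  Warehouse3→L: 55 × $2 = $110
  Warehouse4→K: 5 × $2 = $10
  Warehouse4→L: 60 × $6 = $360
Total cost = $650.
Warehouse2 ships 10 of its 70, leaving 60.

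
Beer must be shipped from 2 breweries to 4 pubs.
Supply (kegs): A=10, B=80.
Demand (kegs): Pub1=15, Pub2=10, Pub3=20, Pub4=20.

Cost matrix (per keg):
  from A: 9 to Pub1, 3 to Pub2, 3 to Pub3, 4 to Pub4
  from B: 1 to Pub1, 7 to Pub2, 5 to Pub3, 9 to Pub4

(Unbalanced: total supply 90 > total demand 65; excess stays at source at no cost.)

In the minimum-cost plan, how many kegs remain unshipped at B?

Minimum-cost shipments:
  A→Pub4: 10 kegs
  B→Pub1: 15 kegs
  B→Pub2: 10 kegs
  B→Pub3: 20 kegs
  B→Pub4: 10 kegs
Total cost = 315.
B ships 55 of its 80, leaving 25.

25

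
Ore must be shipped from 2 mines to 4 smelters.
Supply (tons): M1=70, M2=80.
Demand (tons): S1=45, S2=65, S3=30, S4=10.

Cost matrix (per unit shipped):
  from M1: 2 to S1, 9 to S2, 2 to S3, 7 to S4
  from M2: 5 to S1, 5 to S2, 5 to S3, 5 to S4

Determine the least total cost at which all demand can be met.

An optimal shipping plan:
  M1->S1: 45 × 2 = 90
  M1->S3: 25 × 2 = 50
  M2->S2: 65 × 5 = 325
  M2->S3: 5 × 5 = 25
  M2->S4: 10 × 5 = 50
Total = 90 + 50 + 325 + 25 + 50 = 540.

540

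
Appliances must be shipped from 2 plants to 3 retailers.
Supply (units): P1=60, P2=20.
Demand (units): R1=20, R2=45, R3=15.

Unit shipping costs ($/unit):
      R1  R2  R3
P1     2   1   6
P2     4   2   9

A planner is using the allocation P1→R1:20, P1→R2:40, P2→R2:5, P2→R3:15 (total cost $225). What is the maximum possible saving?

30

Current plan cost = 20·2 + 40·1 + 5·2 + 15·9 = $225.
Optimal plan:
  P1->R1: 20 units
  P1->R2: 25 units
  P1->R3: 15 units
  P2->R2: 20 units
Optimal cost = $195.
Saving = 225 − 195 = $30.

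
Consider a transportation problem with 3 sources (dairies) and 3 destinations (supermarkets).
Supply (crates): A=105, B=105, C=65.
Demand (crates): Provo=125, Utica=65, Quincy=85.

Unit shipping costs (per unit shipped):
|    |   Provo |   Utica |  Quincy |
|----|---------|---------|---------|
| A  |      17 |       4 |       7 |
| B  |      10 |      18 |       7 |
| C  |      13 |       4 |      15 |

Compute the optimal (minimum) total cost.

A cheapest plan:
  A→Utica: 20 crates
  A→Quincy: 85 crates
  B→Provo: 105 crates
  C→Provo: 20 crates
  C→Utica: 45 crates
Total cost = 2165.
(Supply check: A ships 105; B ships 105; C ships 65.)

2165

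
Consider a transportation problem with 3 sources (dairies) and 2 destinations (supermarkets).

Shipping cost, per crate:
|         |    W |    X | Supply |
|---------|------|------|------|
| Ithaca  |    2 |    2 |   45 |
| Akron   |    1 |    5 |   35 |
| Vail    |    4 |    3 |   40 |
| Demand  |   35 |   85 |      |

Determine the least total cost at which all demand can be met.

245

An optimal shipping plan:
  Ithaca–X: 45 × 2 = 90
  Akron–W: 35 × 1 = 35
  Vail–X: 40 × 3 = 120
Total = 90 + 35 + 120 = 245.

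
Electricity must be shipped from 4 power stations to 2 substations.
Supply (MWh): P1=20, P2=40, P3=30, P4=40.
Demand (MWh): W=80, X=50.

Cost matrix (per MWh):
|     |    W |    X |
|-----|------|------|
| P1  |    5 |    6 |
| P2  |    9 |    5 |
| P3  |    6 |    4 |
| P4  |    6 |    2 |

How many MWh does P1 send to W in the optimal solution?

The minimum-cost plan:
  P1–W: 20 MWh
  P2–W: 30 MWh
  P2–X: 10 MWh
  P3–W: 30 MWh
  P4–X: 40 MWh
Total cost = 680.
So P1→W carries 20 MWh.

20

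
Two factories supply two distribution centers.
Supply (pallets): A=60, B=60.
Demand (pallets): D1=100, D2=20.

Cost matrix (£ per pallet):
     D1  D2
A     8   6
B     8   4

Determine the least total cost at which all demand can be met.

An optimal shipping plan:
  A->D1: 60 pallets
  B->D1: 40 pallets
  B->D2: 20 pallets
Total cost = £880.

880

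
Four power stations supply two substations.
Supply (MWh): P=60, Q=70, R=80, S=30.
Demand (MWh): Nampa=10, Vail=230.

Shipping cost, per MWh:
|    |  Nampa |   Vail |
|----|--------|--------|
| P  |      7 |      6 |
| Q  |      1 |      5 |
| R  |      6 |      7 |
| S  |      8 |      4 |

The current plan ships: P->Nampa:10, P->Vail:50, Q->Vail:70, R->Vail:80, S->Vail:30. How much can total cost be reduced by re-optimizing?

50

Current plan cost = 10·7 + 50·6 + 70·5 + 80·7 + 30·4 = 1400.
Optimal plan:
  P–Vail: 60 × 6 = 360
  Q–Nampa: 10 × 1 = 10
  Q–Vail: 60 × 5 = 300
  R–Vail: 80 × 7 = 560
  S–Vail: 30 × 4 = 120
Optimal cost = 1350.
Saving = 1400 − 1350 = 50.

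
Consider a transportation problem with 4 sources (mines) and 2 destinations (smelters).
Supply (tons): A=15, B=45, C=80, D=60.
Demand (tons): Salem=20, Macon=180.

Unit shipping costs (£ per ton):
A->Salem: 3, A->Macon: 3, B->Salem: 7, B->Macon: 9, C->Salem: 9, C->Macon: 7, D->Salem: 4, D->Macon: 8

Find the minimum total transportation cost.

One minimum-cost allocation:
  A→Macon: 15 × £3 = £45
  B→Macon: 45 × £9 = £405
  C→Macon: 80 × £7 = £560
  D→Salem: 20 × £4 = £80
  D→Macon: 40 × £8 = £320
Total = 45 + 405 + 560 + 80 + 320 = £1410.
(Supply check: A ships 15; B ships 45; C ships 80; D ships 60.)

1410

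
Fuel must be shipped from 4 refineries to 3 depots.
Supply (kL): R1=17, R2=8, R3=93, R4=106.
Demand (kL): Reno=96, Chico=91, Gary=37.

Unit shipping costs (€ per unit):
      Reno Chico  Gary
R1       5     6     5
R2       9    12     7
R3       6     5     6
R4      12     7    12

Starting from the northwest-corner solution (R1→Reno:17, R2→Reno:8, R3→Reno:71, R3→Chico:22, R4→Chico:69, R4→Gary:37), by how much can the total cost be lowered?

Current plan cost = 17·5 + 8·9 + 71·6 + 22·5 + 69·7 + 37·12 = €1620.
Optimal plan:
  R1→Reno: 3 × €5 = €15
  R1→Gary: 14 × €5 = €70
  R2→Gary: 8 × €7 = €56
  R3→Reno: 93 × €6 = €558
  R4→Chico: 91 × €7 = €637
  R4→Gary: 15 × €12 = €180
Optimal cost = €1516.
Saving = 1620 − 1516 = €104.

104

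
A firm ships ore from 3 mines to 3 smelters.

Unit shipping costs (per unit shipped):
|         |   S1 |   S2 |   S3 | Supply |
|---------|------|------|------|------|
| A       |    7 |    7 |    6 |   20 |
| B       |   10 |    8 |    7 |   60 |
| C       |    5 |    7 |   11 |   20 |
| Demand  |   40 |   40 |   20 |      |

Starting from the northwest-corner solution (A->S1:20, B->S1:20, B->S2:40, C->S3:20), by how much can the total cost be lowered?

Current plan cost = 20·7 + 20·10 + 40·8 + 20·11 = 880.
Optimal plan:
  A->S1: 20 × 7 = 140
  B->S2: 40 × 8 = 320
  B->S3: 20 × 7 = 140
  C->S1: 20 × 5 = 100
Optimal cost = 700.
Saving = 880 − 700 = 180.

180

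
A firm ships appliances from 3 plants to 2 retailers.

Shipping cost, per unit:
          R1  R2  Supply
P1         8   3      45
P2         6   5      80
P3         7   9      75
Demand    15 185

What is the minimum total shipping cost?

Optimal allocation:
  P1–R2: 45 × 3 = 135
  P2–R2: 80 × 5 = 400
  P3–R1: 15 × 7 = 105
  P3–R2: 60 × 9 = 540
Total = 135 + 400 + 105 + 540 = 1180.
(Supply check: P1 ships 45; P2 ships 80; P3 ships 75.)

1180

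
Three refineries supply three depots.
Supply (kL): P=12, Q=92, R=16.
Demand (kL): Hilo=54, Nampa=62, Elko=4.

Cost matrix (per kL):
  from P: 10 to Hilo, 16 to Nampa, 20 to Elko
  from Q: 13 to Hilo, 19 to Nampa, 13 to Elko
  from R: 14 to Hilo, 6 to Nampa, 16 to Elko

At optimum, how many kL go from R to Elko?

The minimum-cost plan:
  P→Nampa: 12 × 16 = 192
  Q→Hilo: 54 × 13 = 702
  Q→Nampa: 34 × 19 = 646
  Q→Elko: 4 × 13 = 52
  R→Nampa: 16 × 6 = 96
Total cost = 1688.
The route R→Elko is not used.

0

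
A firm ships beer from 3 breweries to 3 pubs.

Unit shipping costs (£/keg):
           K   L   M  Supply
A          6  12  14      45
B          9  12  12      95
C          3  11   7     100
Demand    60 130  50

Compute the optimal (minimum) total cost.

A cheapest plan:
  A–K: 10 × £6 = £60
  A–L: 35 × £12 = £420
  B–L: 95 × £12 = £1140
  C–K: 50 × £3 = £150
  C–M: 50 × £7 = £350
Total = 60 + 420 + 1140 + 150 + 350 = £2120.

2120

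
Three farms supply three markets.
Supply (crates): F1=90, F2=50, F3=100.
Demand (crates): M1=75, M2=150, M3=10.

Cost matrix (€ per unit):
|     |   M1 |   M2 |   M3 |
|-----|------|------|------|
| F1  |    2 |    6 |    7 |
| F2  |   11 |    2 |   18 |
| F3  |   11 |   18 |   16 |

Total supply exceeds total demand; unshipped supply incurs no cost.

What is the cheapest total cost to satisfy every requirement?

1805

One minimum-cost allocation:
  F1 to M2: 90 × €6 = €540
  F2 to M2: 50 × €2 = €100
  F3 to M1: 75 × €11 = €825
  F3 to M2: 10 × €18 = €180
  F3 to M3: 10 × €16 = €160
Total = 540 + 100 + 825 + 180 + 160 = €1805.
(Supply check: F1 ships 90; F2 ships 50; F3 ships 95.)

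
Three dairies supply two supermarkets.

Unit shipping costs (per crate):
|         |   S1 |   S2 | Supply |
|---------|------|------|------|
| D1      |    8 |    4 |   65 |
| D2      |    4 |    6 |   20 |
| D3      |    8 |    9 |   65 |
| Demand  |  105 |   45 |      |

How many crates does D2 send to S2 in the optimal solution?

Optimal shipments:
  D1->S1: 20 × 8 = 160
  D1->S2: 45 × 4 = 180
  D2->S1: 20 × 4 = 80
  D3->S1: 65 × 8 = 520
Total cost = 940.
The route D2→S2 is not used.

0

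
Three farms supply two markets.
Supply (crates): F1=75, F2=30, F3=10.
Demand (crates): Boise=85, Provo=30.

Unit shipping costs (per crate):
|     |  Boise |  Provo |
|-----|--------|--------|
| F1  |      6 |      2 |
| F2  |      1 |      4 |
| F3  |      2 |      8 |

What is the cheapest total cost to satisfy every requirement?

An optimal shipping plan:
  F1->Boise: 45 × 6 = 270
  F1->Provo: 30 × 2 = 60
  F2->Boise: 30 × 1 = 30
  F3->Boise: 10 × 2 = 20
Total = 270 + 60 + 30 + 20 = 380.

380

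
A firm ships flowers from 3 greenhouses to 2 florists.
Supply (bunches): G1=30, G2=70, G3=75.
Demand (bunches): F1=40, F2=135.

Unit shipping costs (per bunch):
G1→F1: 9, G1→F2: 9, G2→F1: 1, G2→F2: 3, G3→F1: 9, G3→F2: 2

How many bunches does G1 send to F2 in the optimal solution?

The minimum-cost plan:
  G1→F2: 30 × 9 = 270
  G2→F1: 40 × 1 = 40
  G2→F2: 30 × 3 = 90
  G3→F2: 75 × 2 = 150
Total cost = 550.
So G1→F2 carries 30 bunches.

30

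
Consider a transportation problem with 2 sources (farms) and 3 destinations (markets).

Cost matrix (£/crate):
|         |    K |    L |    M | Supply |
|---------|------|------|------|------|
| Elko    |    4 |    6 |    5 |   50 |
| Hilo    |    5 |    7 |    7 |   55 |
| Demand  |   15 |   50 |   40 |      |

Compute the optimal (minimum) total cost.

615

Optimal allocation:
  Elko->K: 10 × £4 = £40
  Elko->M: 40 × £5 = £200
  Hilo->K: 5 × £5 = £25
  Hilo->L: 50 × £7 = £350
Total = 40 + 200 + 25 + 350 = £615.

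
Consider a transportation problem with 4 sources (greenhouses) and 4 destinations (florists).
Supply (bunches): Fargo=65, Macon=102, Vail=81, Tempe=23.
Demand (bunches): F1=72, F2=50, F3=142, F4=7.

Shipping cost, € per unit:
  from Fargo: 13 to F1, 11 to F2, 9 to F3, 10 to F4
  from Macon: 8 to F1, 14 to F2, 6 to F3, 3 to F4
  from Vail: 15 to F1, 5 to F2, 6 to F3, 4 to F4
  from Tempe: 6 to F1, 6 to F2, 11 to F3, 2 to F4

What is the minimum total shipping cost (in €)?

One minimum-cost allocation:
  Fargo to F3: 65 × €9 = €585
  Macon to F1: 49 × €8 = €392
  Macon to F3: 46 × €6 = €276
  Macon to F4: 7 × €3 = €21
  Vail to F2: 50 × €5 = €250
  Vail to F3: 31 × €6 = €186
  Tempe to F1: 23 × €6 = €138
Total = 585 + 392 + 276 + 21 + 250 + 186 + 138 = €1848.

1848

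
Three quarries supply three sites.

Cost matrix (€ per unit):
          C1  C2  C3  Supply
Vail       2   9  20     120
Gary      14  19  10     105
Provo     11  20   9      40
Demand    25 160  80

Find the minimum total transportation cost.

One minimum-cost allocation:
  Vail to C2: 120 × €9 = €1080
  Gary to C2: 40 × €19 = €760
  Gary to C3: 65 × €10 = €650
  Provo to C1: 25 × €11 = €275
  Provo to C3: 15 × €9 = €135
Total = 1080 + 760 + 650 + 275 + 135 = €2900.
(Supply check: Vail ships 120; Gary ships 105; Provo ships 40.)

2900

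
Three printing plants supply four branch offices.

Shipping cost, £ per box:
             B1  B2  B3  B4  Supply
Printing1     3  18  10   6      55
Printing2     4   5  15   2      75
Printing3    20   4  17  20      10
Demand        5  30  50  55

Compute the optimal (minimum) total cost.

765

One minimum-cost allocation:
  Printing1–B1: 5 × £3 = £15
  Printing1–B3: 50 × £10 = £500
  Printing2–B2: 20 × £5 = £100
  Printing2–B4: 55 × £2 = £110
  Printing3–B2: 10 × £4 = £40
Total = 15 + 500 + 100 + 110 + 40 = £765.
(Supply check: Printing1 ships 55; Printing2 ships 75; Printing3 ships 10.)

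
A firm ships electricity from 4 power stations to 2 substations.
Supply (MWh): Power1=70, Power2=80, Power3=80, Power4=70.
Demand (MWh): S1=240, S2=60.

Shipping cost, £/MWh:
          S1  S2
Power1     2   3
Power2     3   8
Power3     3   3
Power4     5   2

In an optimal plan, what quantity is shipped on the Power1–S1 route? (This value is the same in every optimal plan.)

The minimum-cost plan:
  Power1 to S1: 70 MWh
  Power2 to S1: 80 MWh
  Power3 to S1: 80 MWh
  Power4 to S1: 10 MWh
  Power4 to S2: 60 MWh
Total cost = £790.
So Power1→S1 carries 70 MWh.

70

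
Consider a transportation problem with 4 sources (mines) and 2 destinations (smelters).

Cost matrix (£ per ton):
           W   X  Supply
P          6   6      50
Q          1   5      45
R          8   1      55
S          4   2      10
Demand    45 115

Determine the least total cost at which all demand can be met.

420

A cheapest plan:
  P→X: 50 × £6 = £300
  Q→W: 45 × £1 = £45
  R→X: 55 × £1 = £55
  S→X: 10 × £2 = £20
Total = 300 + 45 + 55 + 20 = £420.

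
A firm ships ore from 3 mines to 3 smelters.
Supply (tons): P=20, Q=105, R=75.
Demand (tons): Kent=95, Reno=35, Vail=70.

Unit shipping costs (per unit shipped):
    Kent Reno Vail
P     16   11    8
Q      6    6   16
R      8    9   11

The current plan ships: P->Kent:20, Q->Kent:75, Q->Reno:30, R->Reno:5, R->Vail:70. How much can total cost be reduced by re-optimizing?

Current plan cost = 20·16 + 75·6 + 30·6 + 5·9 + 70·11 = 1765.
Optimal plan:
  P to Vail: 20 tons
  Q to Kent: 70 tons
  Q to Reno: 35 tons
  R to Kent: 25 tons
  R to Vail: 50 tons
Optimal cost = 1540.
Saving = 1765 − 1540 = 225.

225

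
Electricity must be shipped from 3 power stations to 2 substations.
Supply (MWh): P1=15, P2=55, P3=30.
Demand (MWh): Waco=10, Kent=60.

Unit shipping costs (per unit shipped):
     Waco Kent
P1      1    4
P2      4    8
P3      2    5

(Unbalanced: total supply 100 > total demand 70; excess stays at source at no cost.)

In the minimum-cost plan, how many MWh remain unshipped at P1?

0

An optimal plan:
  P1->Kent: 15 × 4 = 60
  P2->Waco: 10 × 4 = 40
  P2->Kent: 15 × 8 = 120
  P3->Kent: 30 × 5 = 150
Total cost = 370.
P1 ships 15 of its 15, leaving 0.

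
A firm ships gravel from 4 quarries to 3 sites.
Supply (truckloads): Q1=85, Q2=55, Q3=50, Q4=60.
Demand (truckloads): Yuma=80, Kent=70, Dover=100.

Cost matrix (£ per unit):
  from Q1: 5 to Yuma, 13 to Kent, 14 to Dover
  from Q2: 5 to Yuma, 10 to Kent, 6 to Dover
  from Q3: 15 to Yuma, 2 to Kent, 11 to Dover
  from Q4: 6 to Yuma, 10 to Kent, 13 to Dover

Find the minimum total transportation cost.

Optimal allocation:
  Q1->Yuma: 80 × £5 = £400
  Q1->Dover: 5 × £14 = £70
  Q2->Dover: 55 × £6 = £330
  Q3->Kent: 50 × £2 = £100
  Q4->Kent: 20 × £10 = £200
  Q4->Dover: 40 × £13 = £520
Total = 400 + 70 + 330 + 100 + 200 + 520 = £1620.
(Supply check: Q1 ships 85; Q2 ships 55; Q3 ships 50; Q4 ships 60.)

1620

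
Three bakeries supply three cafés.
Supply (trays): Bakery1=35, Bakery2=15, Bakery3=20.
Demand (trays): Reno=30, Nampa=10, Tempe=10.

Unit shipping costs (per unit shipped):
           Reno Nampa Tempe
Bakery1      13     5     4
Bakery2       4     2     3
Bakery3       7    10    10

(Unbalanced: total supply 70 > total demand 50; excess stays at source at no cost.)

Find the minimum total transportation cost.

255

A cheapest plan:
  Bakery1->Nampa: 10 × 5 = 50
  Bakery1->Tempe: 10 × 4 = 40
  Bakery2->Reno: 15 × 4 = 60
  Bakery3->Reno: 15 × 7 = 105
Total = 50 + 40 + 60 + 105 = 255.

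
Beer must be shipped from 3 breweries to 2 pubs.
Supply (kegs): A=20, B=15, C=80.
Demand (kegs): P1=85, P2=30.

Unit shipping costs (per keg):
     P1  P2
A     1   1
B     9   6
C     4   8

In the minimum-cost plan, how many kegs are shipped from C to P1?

80

The minimum-cost plan:
  A→P1: 5 × 1 = 5
  A→P2: 15 × 1 = 15
  B→P2: 15 × 6 = 90
  C→P1: 80 × 4 = 320
Total cost = 430.
So C→P1 carries 80 kegs.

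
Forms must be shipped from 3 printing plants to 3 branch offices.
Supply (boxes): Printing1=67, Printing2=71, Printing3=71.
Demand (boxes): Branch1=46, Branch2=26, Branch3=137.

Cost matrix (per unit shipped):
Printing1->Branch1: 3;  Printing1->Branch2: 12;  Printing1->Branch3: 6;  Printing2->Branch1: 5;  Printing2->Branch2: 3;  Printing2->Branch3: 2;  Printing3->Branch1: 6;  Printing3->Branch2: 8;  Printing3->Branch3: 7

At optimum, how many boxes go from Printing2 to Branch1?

Optimal shipments:
  Printing1→Branch1: 46 × 3 = 138
  Printing1→Branch3: 21 × 6 = 126
  Printing2→Branch3: 71 × 2 = 142
  Printing3→Branch2: 26 × 8 = 208
  Printing3→Branch3: 45 × 7 = 315
Total cost = 929.
The route Printing2→Branch1 is not used.

0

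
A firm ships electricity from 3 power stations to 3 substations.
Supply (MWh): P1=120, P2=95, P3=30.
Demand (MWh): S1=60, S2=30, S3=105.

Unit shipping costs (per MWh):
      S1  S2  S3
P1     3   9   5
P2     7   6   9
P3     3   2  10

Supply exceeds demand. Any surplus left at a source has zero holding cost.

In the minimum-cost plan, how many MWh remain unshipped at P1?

0

Minimum-cost shipments:
  P1->S1: 15 × 3 = 45
  P1->S3: 105 × 5 = 525
  P2->S1: 15 × 7 = 105
  P2->S2: 30 × 6 = 180
  P3->S1: 30 × 3 = 90
Total cost = 945.
P1 ships 120 of its 120, leaving 0.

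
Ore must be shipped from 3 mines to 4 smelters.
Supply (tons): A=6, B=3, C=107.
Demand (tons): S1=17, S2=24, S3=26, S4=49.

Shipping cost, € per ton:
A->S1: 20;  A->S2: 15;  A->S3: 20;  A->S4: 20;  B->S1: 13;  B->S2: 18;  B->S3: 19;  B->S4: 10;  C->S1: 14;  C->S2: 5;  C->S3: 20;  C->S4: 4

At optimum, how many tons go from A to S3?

The minimum-cost plan:
  A–S3: 6 tons
  B–S1: 3 tons
  C–S1: 14 tons
  C–S2: 24 tons
  C–S3: 20 tons
  C–S4: 49 tons
Total cost = €1071.
So A→S3 carries 6 tons.

6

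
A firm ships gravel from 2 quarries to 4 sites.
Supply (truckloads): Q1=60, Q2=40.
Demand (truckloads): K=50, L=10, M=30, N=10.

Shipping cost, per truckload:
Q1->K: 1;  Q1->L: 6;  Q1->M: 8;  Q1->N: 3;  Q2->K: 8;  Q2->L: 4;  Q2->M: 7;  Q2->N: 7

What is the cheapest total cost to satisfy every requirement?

An optimal shipping plan:
  Q1->K: 50 × 1 = 50
  Q1->N: 10 × 3 = 30
  Q2->L: 10 × 4 = 40
  Q2->M: 30 × 7 = 210
Total = 50 + 30 + 40 + 210 = 330.
(Supply check: Q1 ships 60; Q2 ships 40.)

330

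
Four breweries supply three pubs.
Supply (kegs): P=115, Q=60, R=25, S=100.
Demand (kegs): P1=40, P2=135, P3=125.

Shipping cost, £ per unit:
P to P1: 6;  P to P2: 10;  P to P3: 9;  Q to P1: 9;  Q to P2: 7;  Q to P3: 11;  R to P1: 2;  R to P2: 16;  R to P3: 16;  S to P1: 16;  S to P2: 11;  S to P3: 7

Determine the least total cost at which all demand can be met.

A cheapest plan:
  P–P1: 15 × £6 = £90
  P–P2: 75 × £10 = £750
  P–P3: 25 × £9 = £225
  Q–P2: 60 × £7 = £420
  R–P1: 25 × £2 = £50
  S–P3: 100 × £7 = £700
Total = 90 + 750 + 225 + 420 + 50 + 700 = £2235.

2235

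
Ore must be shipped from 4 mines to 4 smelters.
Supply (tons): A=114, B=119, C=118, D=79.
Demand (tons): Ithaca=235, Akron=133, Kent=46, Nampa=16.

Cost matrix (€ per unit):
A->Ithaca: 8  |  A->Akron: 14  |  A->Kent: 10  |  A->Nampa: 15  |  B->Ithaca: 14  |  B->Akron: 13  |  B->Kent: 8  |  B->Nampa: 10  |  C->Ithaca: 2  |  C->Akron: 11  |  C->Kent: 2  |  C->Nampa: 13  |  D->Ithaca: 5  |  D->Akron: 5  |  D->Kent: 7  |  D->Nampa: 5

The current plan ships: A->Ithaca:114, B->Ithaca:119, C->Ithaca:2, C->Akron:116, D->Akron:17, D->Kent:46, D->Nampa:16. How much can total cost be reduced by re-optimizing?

Current plan cost = 114·8 + 119·14 + 2·2 + 116·11 + 17·5 + 46·7 + 16·5 = €4345.
Optimal plan:
  A–Ithaca: 114 tons
  B–Akron: 57 tons
  B–Kent: 46 tons
  B–Nampa: 16 tons
  C–Ithaca: 118 tons
  D–Ithaca: 3 tons
  D–Akron: 76 tons
Optimal cost = €2812.
Saving = 4345 − 2812 = €1533.

1533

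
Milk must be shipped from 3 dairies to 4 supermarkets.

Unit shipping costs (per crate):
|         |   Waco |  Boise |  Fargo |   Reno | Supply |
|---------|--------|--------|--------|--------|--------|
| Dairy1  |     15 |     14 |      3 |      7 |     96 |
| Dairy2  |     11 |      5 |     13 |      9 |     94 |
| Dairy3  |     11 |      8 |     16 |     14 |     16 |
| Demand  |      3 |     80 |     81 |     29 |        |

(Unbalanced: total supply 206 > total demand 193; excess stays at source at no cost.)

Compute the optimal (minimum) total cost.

907

One minimum-cost allocation:
  Dairy1–Fargo: 81 × 3 = 243
  Dairy1–Reno: 15 × 7 = 105
  Dairy2–Boise: 80 × 5 = 400
  Dairy2–Reno: 14 × 9 = 126
  Dairy3–Waco: 3 × 11 = 33
Total = 243 + 105 + 400 + 126 + 33 = 907.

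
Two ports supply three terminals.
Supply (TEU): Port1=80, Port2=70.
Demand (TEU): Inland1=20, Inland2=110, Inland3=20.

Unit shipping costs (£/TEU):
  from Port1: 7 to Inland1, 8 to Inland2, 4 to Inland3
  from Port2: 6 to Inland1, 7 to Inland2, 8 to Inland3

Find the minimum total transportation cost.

A cheapest plan:
  Port1–Inland1: 20 × £7 = £140
  Port1–Inland2: 40 × £8 = £320
  Port1–Inland3: 20 × £4 = £80
  Port2–Inland2: 70 × £7 = £490
Total = 140 + 320 + 80 + 490 = £1030.
(Supply check: Port1 ships 80; Port2 ships 70.)

1030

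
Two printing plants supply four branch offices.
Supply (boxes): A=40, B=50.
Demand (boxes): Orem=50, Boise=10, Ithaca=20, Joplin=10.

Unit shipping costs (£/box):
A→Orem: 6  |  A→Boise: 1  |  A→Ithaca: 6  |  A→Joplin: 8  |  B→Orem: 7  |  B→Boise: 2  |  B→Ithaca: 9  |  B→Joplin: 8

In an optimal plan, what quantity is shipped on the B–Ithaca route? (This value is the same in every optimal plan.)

The minimum-cost plan:
  A–Orem: 10 × £6 = £60
  A–Boise: 10 × £1 = £10
  A–Ithaca: 20 × £6 = £120
  B–Orem: 40 × £7 = £280
  B–Joplin: 10 × £8 = £80
Total cost = £550.
The route B→Ithaca is not used.

0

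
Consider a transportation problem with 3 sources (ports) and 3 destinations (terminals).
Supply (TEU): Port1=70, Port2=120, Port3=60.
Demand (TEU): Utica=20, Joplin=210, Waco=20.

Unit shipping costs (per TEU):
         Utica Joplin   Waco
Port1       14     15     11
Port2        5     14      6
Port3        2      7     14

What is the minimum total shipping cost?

2810

One minimum-cost allocation:
  Port1→Joplin: 70 × 15 = 1050
  Port2→Utica: 20 × 5 = 100
  Port2→Joplin: 80 × 14 = 1120
  Port2→Waco: 20 × 6 = 120
  Port3→Joplin: 60 × 7 = 420
Total = 1050 + 100 + 1120 + 120 + 420 = 2810.
(Supply check: Port1 ships 70; Port2 ships 120; Port3 ships 60.)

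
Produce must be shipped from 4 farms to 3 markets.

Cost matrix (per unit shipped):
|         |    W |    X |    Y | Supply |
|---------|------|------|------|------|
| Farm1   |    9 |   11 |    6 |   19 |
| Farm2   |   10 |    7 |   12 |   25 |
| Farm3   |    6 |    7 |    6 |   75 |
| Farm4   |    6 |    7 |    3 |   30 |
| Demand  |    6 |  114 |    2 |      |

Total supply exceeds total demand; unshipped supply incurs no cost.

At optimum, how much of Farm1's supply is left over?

An optimal plan:
  Farm2→X: 17 crates
  Farm3→W: 6 crates
  Farm3→X: 69 crates
  Farm4→X: 28 crates
  Farm4→Y: 2 crates
Total cost = 840.
Farm1 ships 0 of its 19, leaving 19.

19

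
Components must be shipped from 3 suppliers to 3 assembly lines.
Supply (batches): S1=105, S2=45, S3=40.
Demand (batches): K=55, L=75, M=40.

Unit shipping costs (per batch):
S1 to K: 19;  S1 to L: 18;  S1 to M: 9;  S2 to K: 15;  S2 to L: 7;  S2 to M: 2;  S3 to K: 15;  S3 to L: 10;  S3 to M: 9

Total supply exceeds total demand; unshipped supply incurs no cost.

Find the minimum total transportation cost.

1980

Optimal allocation:
  S1–K: 45 × 19 = 855
  S1–M: 40 × 9 = 360
  S2–L: 45 × 7 = 315
  S3–K: 10 × 15 = 150
  S3–L: 30 × 10 = 300
Total = 855 + 360 + 315 + 150 + 300 = 1980.
(Supply check: S1 ships 85; S2 ships 45; S3 ships 40.)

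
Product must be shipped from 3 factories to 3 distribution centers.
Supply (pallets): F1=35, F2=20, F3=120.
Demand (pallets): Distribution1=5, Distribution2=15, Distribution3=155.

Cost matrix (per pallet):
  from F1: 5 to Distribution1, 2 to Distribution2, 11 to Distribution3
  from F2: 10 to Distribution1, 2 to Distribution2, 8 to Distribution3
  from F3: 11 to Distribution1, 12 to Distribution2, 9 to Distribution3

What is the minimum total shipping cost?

Optimal allocation:
  F1 to Distribution1: 5 × 5 = 25
  F1 to Distribution2: 15 × 2 = 30
  F1 to Distribution3: 15 × 11 = 165
  F2 to Distribution3: 20 × 8 = 160
  F3 to Distribution3: 120 × 9 = 1080
Total = 25 + 30 + 165 + 160 + 1080 = 1460.
(Supply check: F1 ships 35; F2 ships 20; F3 ships 120.)

1460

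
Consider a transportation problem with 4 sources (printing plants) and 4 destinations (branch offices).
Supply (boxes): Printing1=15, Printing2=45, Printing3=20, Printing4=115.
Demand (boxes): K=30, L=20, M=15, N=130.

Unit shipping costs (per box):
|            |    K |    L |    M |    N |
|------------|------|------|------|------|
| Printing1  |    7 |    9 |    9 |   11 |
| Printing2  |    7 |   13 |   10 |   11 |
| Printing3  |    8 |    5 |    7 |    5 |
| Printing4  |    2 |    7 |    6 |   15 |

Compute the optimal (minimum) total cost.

1800

A cheapest plan:
  Printing1–N: 15 × 11 = 165
  Printing2–N: 45 × 11 = 495
  Printing3–N: 20 × 5 = 100
  Printing4–K: 30 × 2 = 60
  Printing4–L: 20 × 7 = 140
  Printing4–M: 15 × 6 = 90
  Printing4–N: 50 × 15 = 750
Total = 165 + 495 + 100 + 60 + 140 + 90 + 750 = 1800.
(Supply check: Printing1 ships 15; Printing2 ships 45; Printing3 ships 20; Printing4 ships 115.)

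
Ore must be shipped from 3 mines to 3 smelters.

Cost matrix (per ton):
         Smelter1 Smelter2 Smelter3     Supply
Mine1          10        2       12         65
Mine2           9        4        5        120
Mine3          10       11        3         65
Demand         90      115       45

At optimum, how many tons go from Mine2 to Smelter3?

0

Optimal shipments:
  Mine1->Smelter2: 65 tons
  Mine2->Smelter1: 70 tons
  Mine2->Smelter2: 50 tons
  Mine3->Smelter1: 20 tons
  Mine3->Smelter3: 45 tons
Total cost = 1295.
The route Mine2→Smelter3 is not used.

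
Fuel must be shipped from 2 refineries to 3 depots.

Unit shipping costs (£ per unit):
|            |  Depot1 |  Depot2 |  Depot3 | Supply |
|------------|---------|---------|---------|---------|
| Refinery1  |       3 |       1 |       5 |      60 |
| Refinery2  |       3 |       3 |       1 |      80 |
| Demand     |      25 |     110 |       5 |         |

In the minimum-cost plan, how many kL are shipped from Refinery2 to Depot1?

25

Solving gives:
  Refinery1–Depot2: 60 × £1 = £60
  Refinery2–Depot1: 25 × £3 = £75
  Refinery2–Depot2: 50 × £3 = £150
  Refinery2–Depot3: 5 × £1 = £5
Total cost = £290.
So Refinery2→Depot1 carries 25 kL.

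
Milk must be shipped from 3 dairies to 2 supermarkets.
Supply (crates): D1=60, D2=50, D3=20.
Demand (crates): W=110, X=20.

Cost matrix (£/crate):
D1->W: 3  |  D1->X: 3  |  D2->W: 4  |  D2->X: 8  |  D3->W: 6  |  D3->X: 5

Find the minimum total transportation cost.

An optimal shipping plan:
  D1→W: 60 × £3 = £180
  D2→W: 50 × £4 = £200
  D3→X: 20 × £5 = £100
Total = 180 + 200 + 100 = £480.
(Supply check: D1 ships 60; D2 ships 50; D3 ships 20.)

480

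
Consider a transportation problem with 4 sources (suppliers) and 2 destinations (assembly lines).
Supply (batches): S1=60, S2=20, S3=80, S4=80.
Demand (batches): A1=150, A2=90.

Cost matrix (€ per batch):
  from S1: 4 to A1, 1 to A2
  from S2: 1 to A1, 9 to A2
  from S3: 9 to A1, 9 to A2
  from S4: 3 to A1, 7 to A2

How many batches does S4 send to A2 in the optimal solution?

The minimum-cost plan:
  S1->A2: 60 batches
  S2->A1: 20 batches
  S3->A1: 50 batches
  S3->A2: 30 batches
  S4->A1: 80 batches
Total cost = €1040.
The route S4→A2 is not used.

0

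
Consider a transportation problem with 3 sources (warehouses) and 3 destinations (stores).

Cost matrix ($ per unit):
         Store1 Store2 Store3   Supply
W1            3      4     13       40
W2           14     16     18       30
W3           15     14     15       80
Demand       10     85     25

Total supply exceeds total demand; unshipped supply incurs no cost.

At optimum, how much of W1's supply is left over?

0

Minimum-cost shipments:
  W1->Store1: 10 × $3 = $30
  W1->Store2: 30 × $4 = $120
  W3->Store2: 55 × $14 = $770
  W3->Store3: 25 × $15 = $375
Total cost = $1295.
W1 ships 40 of its 40, leaving 0.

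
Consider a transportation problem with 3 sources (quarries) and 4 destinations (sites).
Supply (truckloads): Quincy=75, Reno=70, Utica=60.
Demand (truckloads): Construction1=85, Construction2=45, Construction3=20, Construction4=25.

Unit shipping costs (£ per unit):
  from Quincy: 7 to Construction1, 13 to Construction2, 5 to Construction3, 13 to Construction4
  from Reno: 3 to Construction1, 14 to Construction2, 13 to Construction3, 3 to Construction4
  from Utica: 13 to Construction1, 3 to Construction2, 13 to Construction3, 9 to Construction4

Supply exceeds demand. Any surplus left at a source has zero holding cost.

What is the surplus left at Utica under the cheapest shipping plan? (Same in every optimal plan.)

Minimum-cost shipments:
  Quincy->Construction1: 40 × £7 = £280
  Quincy->Construction3: 20 × £5 = £100
  Reno->Construction1: 45 × £3 = £135
  Reno->Construction4: 25 × £3 = £75
  Utica->Construction2: 45 × £3 = £135
Total cost = £725.
Utica ships 45 of its 60, leaving 15.

15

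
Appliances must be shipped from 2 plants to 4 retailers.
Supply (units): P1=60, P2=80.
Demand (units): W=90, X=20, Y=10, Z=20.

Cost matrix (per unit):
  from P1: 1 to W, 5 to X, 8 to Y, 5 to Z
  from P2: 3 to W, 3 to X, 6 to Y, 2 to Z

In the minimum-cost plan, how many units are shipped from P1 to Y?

Solving gives:
  P1 to W: 60 × 1 = 60
  P2 to W: 30 × 3 = 90
  P2 to X: 20 × 3 = 60
  P2 to Y: 10 × 6 = 60
  P2 to Z: 20 × 2 = 40
Total cost = 310.
The route P1→Y is not used.

0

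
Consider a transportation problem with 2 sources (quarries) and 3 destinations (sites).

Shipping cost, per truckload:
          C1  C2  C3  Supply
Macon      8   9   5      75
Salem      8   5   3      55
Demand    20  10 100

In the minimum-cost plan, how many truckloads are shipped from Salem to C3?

The minimum-cost plan:
  Macon→C1: 20 × 8 = 160
  Macon→C3: 55 × 5 = 275
  Salem→C2: 10 × 5 = 50
  Salem→C3: 45 × 3 = 135
Total cost = 620.
So Salem→C3 carries 45 truckloads.

45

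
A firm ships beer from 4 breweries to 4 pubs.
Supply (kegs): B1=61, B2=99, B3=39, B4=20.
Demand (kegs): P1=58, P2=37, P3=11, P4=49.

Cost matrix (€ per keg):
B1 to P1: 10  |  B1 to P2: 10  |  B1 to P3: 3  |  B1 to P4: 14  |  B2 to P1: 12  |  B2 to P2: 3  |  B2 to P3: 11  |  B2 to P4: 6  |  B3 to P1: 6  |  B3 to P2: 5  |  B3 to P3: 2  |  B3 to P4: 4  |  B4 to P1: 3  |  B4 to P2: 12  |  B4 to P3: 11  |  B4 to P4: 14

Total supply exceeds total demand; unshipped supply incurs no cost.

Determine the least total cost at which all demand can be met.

An optimal shipping plan:
  B1 to P3: 11 × €3 = €33
  B2 to P2: 37 × €3 = €111
  B2 to P4: 48 × €6 = €288
  B3 to P1: 38 × €6 = €228
  B3 to P4: 1 × €4 = €4
  B4 to P1: 20 × €3 = €60
Total = 33 + 111 + 288 + 228 + 4 + 60 = €724.
(Supply check: B1 ships 11; B2 ships 85; B3 ships 39; B4 ships 20.)

724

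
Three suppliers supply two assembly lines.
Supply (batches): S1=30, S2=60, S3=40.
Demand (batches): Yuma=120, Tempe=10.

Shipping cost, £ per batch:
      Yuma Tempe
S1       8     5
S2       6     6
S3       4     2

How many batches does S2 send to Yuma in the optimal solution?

60

Solving gives:
  S1→Yuma: 20 × £8 = £160
  S1→Tempe: 10 × £5 = £50
  S2→Yuma: 60 × £6 = £360
  S3→Yuma: 40 × £4 = £160
Total cost = £730.
So S2→Yuma carries 60 batches.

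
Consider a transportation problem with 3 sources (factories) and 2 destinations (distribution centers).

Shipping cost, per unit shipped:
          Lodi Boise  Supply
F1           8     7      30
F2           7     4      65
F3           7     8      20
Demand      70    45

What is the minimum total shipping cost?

An optimal shipping plan:
  F1→Lodi: 30 × 8 = 240
  F2→Lodi: 20 × 7 = 140
  F2→Boise: 45 × 4 = 180
  F3→Lodi: 20 × 7 = 140
Total = 240 + 140 + 180 + 140 = 700.
(Supply check: F1 ships 30; F2 ships 65; F3 ships 20.)

700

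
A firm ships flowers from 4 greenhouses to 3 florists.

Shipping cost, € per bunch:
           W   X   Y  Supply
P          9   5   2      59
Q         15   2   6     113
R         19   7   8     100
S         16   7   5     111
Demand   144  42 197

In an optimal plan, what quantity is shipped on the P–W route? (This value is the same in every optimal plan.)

59

Optimal shipments:
  P->W: 59 × €9 = €531
  Q->W: 71 × €15 = €1065
  Q->X: 42 × €2 = €84
  R->W: 14 × €19 = €266
  R->Y: 86 × €8 = €688
  S->Y: 111 × €5 = €555
Total cost = €3189.
So P→W carries 59 bunches.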